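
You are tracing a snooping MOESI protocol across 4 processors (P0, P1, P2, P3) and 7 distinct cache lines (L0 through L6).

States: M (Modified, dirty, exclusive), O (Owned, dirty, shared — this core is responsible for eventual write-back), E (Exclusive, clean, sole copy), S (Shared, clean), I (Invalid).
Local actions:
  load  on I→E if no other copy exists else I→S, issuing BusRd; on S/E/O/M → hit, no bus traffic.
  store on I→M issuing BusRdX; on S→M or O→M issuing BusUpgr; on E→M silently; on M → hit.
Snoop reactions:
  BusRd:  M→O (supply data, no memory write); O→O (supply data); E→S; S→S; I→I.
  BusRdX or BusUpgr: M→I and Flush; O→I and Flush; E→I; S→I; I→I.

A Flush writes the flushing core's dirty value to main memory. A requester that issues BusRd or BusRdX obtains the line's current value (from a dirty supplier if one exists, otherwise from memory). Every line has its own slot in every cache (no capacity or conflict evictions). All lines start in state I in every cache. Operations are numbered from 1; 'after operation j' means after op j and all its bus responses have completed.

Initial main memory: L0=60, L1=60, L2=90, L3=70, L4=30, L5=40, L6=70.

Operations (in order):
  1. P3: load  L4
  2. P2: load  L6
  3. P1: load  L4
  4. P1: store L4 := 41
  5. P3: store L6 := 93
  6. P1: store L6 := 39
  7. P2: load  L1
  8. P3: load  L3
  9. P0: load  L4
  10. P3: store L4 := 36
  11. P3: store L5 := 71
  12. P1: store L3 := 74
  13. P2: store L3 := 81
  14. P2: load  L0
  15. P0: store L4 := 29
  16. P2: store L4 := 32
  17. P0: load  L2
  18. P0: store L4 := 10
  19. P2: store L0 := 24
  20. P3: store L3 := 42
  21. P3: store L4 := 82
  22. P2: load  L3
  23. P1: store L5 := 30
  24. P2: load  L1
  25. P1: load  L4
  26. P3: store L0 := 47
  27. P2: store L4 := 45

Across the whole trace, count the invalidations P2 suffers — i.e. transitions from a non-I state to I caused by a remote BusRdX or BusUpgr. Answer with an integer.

step 1: P3: load  L4  ⟶  IIIE  (L4)  txn=BusRd  M[L4]=30
step 2: P2: load  L6  ⟶  IIEI  (L6)  txn=BusRd  M[L6]=70
step 3: P1: load  L4  ⟶  ISIS  (L4)  txn=BusRd  M[L4]=30
step 4: P1: store L4 := 41  ⟶  IMII  (L4)  txn=BusUpgr  M[L4]=30
step 5: P3: store L6 := 93  ⟶  IIIM  (L6)  txn=BusRdX  M[L6]=70
step 6: P1: store L6 := 39  ⟶  IMII  (L6)  txn=BusRdX+Flush  M[L6]=93
step 7: P2: load  L1  ⟶  IIEI  (L1)  txn=BusRd  M[L1]=60
step 8: P3: load  L3  ⟶  IIIE  (L3)  txn=BusRd  M[L3]=70
step 9: P0: load  L4  ⟶  SOII  (L4)  txn=BusRd  M[L4]=30
step 10: P3: store L4 := 36  ⟶  IIIM  (L4)  txn=BusRdX+Flush  M[L4]=41
step 11: P3: store L5 := 71  ⟶  IIIM  (L5)  txn=BusRdX  M[L5]=40
step 12: P1: store L3 := 74  ⟶  IMII  (L3)  txn=BusRdX  M[L3]=70
step 13: P2: store L3 := 81  ⟶  IIMI  (L3)  txn=BusRdX+Flush  M[L3]=74
step 14: P2: load  L0  ⟶  IIEI  (L0)  txn=BusRd  M[L0]=60
step 15: P0: store L4 := 29  ⟶  MIII  (L4)  txn=BusRdX+Flush  M[L4]=36
step 16: P2: store L4 := 32  ⟶  IIMI  (L4)  txn=BusRdX+Flush  M[L4]=29
step 17: P0: load  L2  ⟶  EIII  (L2)  txn=BusRd  M[L2]=90
step 18: P0: store L4 := 10  ⟶  MIII  (L4)  txn=BusRdX+Flush  M[L4]=32
step 19: P2: store L0 := 24  ⟶  IIMI  (L0)  txn=∅  M[L0]=60
step 20: P3: store L3 := 42  ⟶  IIIM  (L3)  txn=BusRdX+Flush  M[L3]=81
step 21: P3: store L4 := 82  ⟶  IIIM  (L4)  txn=BusRdX+Flush  M[L4]=10
step 22: P2: load  L3  ⟶  IISO  (L3)  txn=BusRd  M[L3]=81
step 23: P1: store L5 := 30  ⟶  IMII  (L5)  txn=BusRdX+Flush  M[L5]=71
step 24: P2: load  L1  ⟶  IIEI  (L1)  txn=∅  M[L1]=60
step 25: P1: load  L4  ⟶  ISIO  (L4)  txn=BusRd  M[L4]=10
step 26: P3: store L0 := 47  ⟶  IIIM  (L0)  txn=BusRdX+Flush  M[L0]=24
step 27: P2: store L4 := 45  ⟶  IIMI  (L4)  txn=BusRdX+Flush  M[L4]=82

invalidations = 4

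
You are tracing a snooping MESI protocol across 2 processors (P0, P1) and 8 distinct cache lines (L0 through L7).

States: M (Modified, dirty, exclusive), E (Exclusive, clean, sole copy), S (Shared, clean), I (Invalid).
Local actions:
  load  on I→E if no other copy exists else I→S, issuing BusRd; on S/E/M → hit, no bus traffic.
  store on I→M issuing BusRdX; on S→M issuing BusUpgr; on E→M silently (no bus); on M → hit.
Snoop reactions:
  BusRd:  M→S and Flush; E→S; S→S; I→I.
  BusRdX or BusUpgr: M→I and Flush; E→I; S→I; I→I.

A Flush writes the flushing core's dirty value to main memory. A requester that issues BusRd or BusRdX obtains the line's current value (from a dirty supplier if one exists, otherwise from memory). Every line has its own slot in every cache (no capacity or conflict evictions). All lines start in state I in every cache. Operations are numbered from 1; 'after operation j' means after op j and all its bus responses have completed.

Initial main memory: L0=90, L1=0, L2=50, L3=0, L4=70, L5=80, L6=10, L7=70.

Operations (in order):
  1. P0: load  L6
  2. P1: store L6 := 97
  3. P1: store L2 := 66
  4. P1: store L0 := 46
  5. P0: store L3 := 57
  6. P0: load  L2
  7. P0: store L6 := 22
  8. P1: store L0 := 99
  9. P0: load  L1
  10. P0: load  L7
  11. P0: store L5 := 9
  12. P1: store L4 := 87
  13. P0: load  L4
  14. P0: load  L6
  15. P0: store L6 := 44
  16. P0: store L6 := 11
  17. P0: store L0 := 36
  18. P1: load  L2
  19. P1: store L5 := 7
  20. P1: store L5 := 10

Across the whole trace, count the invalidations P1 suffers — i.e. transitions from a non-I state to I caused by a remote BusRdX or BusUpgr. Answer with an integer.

  op1 P0: load  L6 → E/I on L6; bus BusRd; mem=10
  op2 P1: store L6 := 97 → I/M on L6; bus BusRdX; mem=10
  op3 P1: store L2 := 66 → I/M on L2; bus BusRdX; mem=50
  op4 P1: store L0 := 46 → I/M on L0; bus BusRdX; mem=90
  op5 P0: store L3 := 57 → M/I on L3; bus BusRdX; mem=0
  op6 P0: load  L2 → S/S on L2; bus BusRd Flush; mem=66
  op7 P0: store L6 := 22 → M/I on L6; bus BusRdX Flush; mem=97
  op8 P1: store L0 := 99 → I/M on L0; bus (none); mem=90
  op9 P0: load  L1 → E/I on L1; bus BusRd; mem=0
  op10 P0: load  L7 → E/I on L7; bus BusRd; mem=70
  op11 P0: store L5 := 9 → M/I on L5; bus BusRdX; mem=80
  op12 P1: store L4 := 87 → I/M on L4; bus BusRdX; mem=70
  op13 P0: load  L4 → S/S on L4; bus BusRd Flush; mem=87
  op14 P0: load  L6 → M/I on L6; bus (none); mem=97
  op15 P0: store L6 := 44 → M/I on L6; bus (none); mem=97
  op16 P0: store L6 := 11 → M/I on L6; bus (none); mem=97
  op17 P0: store L0 := 36 → M/I on L0; bus BusRdX Flush; mem=99
  op18 P1: load  L2 → S/S on L2; bus (none); mem=66
  op19 P1: store L5 := 7 → I/M on L5; bus BusRdX Flush; mem=9
  op20 P1: store L5 := 10 → I/M on L5; bus (none); mem=9

invalidations = 2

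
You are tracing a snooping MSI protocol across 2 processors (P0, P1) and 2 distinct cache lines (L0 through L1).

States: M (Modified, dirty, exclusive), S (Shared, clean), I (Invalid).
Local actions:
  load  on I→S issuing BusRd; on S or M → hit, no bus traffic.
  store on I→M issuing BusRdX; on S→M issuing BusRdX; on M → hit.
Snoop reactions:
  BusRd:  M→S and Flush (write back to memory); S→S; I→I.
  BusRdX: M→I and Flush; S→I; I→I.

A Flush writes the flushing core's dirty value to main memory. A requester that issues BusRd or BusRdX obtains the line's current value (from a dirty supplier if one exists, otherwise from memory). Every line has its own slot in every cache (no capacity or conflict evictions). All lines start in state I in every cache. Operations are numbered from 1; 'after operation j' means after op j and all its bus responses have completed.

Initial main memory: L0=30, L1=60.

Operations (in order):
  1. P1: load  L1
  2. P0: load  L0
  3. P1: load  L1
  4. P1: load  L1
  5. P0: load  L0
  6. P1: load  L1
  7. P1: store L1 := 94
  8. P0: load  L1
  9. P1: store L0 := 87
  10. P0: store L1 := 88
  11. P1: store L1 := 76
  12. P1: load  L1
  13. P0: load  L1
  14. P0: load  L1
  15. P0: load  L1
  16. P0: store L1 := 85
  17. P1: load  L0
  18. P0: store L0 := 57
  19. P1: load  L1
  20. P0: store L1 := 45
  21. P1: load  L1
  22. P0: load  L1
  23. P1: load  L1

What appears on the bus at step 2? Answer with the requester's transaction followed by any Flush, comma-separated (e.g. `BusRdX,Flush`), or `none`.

  op1 P1: load  L1 → I/S on L1; bus BusRd; mem=60
  op2 P0: load  L0 → S/I on L0; bus BusRd; mem=30
  op3 P1: load  L1 → I/S on L1; bus (none); mem=60
  op4 P1: load  L1 → I/S on L1; bus (none); mem=60
  op5 P0: load  L0 → S/I on L0; bus (none); mem=30
  op6 P1: load  L1 → I/S on L1; bus (none); mem=60
  op7 P1: store L1 := 94 → I/M on L1; bus BusRdX; mem=60
  op8 P0: load  L1 → S/S on L1; bus BusRd Flush; mem=94
  op9 P1: store L0 := 87 → I/M on L0; bus BusRdX; mem=30
  op10 P0: store L1 := 88 → M/I on L1; bus BusRdX; mem=94
  op11 P1: store L1 := 76 → I/M on L1; bus BusRdX Flush; mem=88
  op12 P1: load  L1 → I/M on L1; bus (none); mem=88
  op13 P0: load  L1 → S/S on L1; bus BusRd Flush; mem=76
  op14 P0: load  L1 → S/S on L1; bus (none); mem=76
  op15 P0: load  L1 → S/S on L1; bus (none); mem=76
  op16 P0: store L1 := 85 → M/I on L1; bus BusRdX; mem=76
  op17 P1: load  L0 → I/M on L0; bus (none); mem=30
  op18 P0: store L0 := 57 → M/I on L0; bus BusRdX Flush; mem=87
  op19 P1: load  L1 → S/S on L1; bus BusRd Flush; mem=85
  op20 P0: store L1 := 45 → M/I on L1; bus BusRdX; mem=85
  op21 P1: load  L1 → S/S on L1; bus BusRd Flush; mem=45
  op22 P0: load  L1 → S/S on L1; bus (none); mem=45
  op23 P1: load  L1 → S/S on L1; bus (none); mem=45

bus = BusRd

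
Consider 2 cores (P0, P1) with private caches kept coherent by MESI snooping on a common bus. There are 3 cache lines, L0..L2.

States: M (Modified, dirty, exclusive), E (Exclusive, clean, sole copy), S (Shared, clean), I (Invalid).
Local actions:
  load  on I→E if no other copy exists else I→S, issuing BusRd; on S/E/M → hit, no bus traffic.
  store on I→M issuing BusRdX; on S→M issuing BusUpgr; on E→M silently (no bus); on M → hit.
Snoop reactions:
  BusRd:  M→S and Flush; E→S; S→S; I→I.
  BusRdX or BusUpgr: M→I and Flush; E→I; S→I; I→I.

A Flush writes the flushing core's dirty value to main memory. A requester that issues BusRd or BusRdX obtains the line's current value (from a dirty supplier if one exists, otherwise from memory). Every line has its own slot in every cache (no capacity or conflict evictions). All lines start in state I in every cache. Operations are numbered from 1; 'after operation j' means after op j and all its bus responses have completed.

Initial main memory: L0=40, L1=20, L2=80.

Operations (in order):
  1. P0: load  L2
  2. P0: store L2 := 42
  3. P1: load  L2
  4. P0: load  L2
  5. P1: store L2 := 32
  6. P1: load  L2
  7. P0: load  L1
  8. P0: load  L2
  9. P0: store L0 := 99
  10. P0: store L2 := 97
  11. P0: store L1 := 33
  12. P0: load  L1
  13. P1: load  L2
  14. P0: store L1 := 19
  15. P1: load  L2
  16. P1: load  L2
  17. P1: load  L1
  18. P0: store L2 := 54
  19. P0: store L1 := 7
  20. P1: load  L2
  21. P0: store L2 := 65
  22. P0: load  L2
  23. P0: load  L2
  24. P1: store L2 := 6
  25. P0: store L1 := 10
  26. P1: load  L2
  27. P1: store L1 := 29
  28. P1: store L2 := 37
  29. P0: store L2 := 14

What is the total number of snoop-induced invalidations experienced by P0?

invalidations = 3

  op1 P0: load  L2 → E/I on L2; bus BusRd; mem=80
  op2 P0: store L2 := 42 → M/I on L2; bus (none); mem=80
  op3 P1: load  L2 → S/S on L2; bus BusRd Flush; mem=42
  op4 P0: load  L2 → S/S on L2; bus (none); mem=42
  op5 P1: store L2 := 32 → I/M on L2; bus BusUpgr; mem=42
  op6 P1: load  L2 → I/M on L2; bus (none); mem=42
  op7 P0: load  L1 → E/I on L1; bus BusRd; mem=20
  op8 P0: load  L2 → S/S on L2; bus BusRd Flush; mem=32
  op9 P0: store L0 := 99 → M/I on L0; bus BusRdX; mem=40
  op10 P0: store L2 := 97 → M/I on L2; bus BusUpgr; mem=32
  op11 P0: store L1 := 33 → M/I on L1; bus (none); mem=20
  op12 P0: load  L1 → M/I on L1; bus (none); mem=20
  op13 P1: load  L2 → S/S on L2; bus BusRd Flush; mem=97
  op14 P0: store L1 := 19 → M/I on L1; bus (none); mem=20
  op15 P1: load  L2 → S/S on L2; bus (none); mem=97
  op16 P1: load  L2 → S/S on L2; bus (none); mem=97
  op17 P1: load  L1 → S/S on L1; bus BusRd Flush; mem=19
  op18 P0: store L2 := 54 → M/I on L2; bus BusUpgr; mem=97
  op19 P0: store L1 := 7 → M/I on L1; bus BusUpgr; mem=19
  op20 P1: load  L2 → S/S on L2; bus BusRd Flush; mem=54
  op21 P0: store L2 := 65 → M/I on L2; bus BusUpgr; mem=54
  op22 P0: load  L2 → M/I on L2; bus (none); mem=54
  op23 P0: load  L2 → M/I on L2; bus (none); mem=54
  op24 P1: store L2 := 6 → I/M on L2; bus BusRdX Flush; mem=65
  op25 P0: store L1 := 10 → M/I on L1; bus (none); mem=19
  op26 P1: load  L2 → I/M on L2; bus (none); mem=65
  op27 P1: store L1 := 29 → I/M on L1; bus BusRdX Flush; mem=10
  op28 P1: store L2 := 37 → I/M on L2; bus (none); mem=65
  op29 P0: store L2 := 14 → M/I on L2; bus BusRdX Flush; mem=37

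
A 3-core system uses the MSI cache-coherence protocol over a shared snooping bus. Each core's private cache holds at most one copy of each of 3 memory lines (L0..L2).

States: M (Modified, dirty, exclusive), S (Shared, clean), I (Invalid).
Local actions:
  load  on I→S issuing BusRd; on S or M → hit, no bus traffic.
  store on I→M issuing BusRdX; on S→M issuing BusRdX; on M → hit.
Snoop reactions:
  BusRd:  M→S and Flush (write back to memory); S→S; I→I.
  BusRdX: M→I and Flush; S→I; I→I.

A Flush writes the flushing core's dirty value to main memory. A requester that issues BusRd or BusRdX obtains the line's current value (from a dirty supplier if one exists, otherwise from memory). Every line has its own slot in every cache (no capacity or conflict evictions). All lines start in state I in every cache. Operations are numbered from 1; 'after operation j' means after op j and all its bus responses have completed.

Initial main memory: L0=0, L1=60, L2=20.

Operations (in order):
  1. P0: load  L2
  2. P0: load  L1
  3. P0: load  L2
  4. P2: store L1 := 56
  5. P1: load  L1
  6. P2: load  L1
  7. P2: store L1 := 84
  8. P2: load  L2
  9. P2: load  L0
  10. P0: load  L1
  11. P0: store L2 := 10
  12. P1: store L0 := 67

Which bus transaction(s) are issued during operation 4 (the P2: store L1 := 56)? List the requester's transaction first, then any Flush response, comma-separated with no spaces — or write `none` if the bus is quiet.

1. P0: load  L2  bus=[BusRd]  L2: P0=S P1=I P2=I  mem[L2]=20
2. P0: load  L1  bus=[BusRd]  L1: P0=S P1=I P2=I  mem[L1]=60
3. P0: load  L2  bus=[-]  L2: P0=S P1=I P2=I  mem[L2]=20
4. P2: store L1 := 56  bus=[BusRdX]  L1: P0=I P1=I P2=M  mem[L1]=60
5. P1: load  L1  bus=[BusRd,Flush]  L1: P0=I P1=S P2=S  mem[L1]=56
6. P2: load  L1  bus=[-]  L1: P0=I P1=S P2=S  mem[L1]=56
7. P2: store L1 := 84  bus=[BusRdX]  L1: P0=I P1=I P2=M  mem[L1]=56
8. P2: load  L2  bus=[BusRd]  L2: P0=S P1=I P2=S  mem[L2]=20
9. P2: load  L0  bus=[BusRd]  L0: P0=I P1=I P2=S  mem[L0]=0
10. P0: load  L1  bus=[BusRd,Flush]  L1: P0=S P1=I P2=S  mem[L1]=84
11. P0: store L2 := 10  bus=[BusRdX]  L2: P0=M P1=I P2=I  mem[L2]=20
12. P1: store L0 := 67  bus=[BusRdX]  L0: P0=I P1=M P2=I  mem[L0]=0

bus = BusRdX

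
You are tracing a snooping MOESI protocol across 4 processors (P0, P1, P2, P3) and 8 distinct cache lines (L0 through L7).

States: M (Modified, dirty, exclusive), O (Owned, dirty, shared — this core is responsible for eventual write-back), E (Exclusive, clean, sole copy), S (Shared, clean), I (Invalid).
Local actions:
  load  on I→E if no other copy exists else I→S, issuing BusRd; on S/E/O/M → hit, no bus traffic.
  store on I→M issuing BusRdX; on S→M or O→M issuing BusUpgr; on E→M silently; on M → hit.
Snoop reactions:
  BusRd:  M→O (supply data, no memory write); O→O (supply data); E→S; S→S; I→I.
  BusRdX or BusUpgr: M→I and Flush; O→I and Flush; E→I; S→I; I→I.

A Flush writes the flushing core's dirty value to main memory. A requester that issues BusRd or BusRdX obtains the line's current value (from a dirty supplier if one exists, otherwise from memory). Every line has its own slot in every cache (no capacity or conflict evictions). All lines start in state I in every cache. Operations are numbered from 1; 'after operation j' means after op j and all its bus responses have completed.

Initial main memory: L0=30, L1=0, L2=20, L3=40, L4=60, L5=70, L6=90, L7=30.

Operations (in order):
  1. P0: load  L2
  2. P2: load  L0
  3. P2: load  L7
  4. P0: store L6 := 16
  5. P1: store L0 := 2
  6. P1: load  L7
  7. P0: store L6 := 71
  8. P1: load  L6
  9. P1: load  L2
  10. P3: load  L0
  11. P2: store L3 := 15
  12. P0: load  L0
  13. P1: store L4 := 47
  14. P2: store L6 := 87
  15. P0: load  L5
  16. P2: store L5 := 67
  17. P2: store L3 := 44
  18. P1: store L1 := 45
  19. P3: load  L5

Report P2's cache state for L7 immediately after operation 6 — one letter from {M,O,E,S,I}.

state = S

1. P0: load  L2  bus=[BusRd]  L2: P0=E P1=I P2=I P3=I  mem[L2]=20
2. P2: load  L0  bus=[BusRd]  L0: P0=I P1=I P2=E P3=I  mem[L0]=30
3. P2: load  L7  bus=[BusRd]  L7: P0=I P1=I P2=E P3=I  mem[L7]=30
4. P0: store L6 := 16  bus=[BusRdX]  L6: P0=M P1=I P2=I P3=I  mem[L6]=90
5. P1: store L0 := 2  bus=[BusRdX]  L0: P0=I P1=M P2=I P3=I  mem[L0]=30
6. P1: load  L7  bus=[BusRd]  L7: P0=I P1=S P2=S P3=I  mem[L7]=30
7. P0: store L6 := 71  bus=[-]  L6: P0=M P1=I P2=I P3=I  mem[L6]=90
8. P1: load  L6  bus=[BusRd]  L6: P0=O P1=S P2=I P3=I  mem[L6]=90
9. P1: load  L2  bus=[BusRd]  L2: P0=S P1=S P2=I P3=I  mem[L2]=20
10. P3: load  L0  bus=[BusRd]  L0: P0=I P1=O P2=I P3=S  mem[L0]=30
11. P2: store L3 := 15  bus=[BusRdX]  L3: P0=I P1=I P2=M P3=I  mem[L3]=40
12. P0: load  L0  bus=[BusRd]  L0: P0=S P1=O P2=I P3=S  mem[L0]=30
13. P1: store L4 := 47  bus=[BusRdX]  L4: P0=I P1=M P2=I P3=I  mem[L4]=60
14. P2: store L6 := 87  bus=[BusRdX,Flush]  L6: P0=I P1=I P2=M P3=I  mem[L6]=71
15. P0: load  L5  bus=[BusRd]  L5: P0=E P1=I P2=I P3=I  mem[L5]=70
16. P2: store L5 := 67  bus=[BusRdX]  L5: P0=I P1=I P2=M P3=I  mem[L5]=70
17. P2: store L3 := 44  bus=[-]  L3: P0=I P1=I P2=M P3=I  mem[L3]=40
18. P1: store L1 := 45  bus=[BusRdX]  L1: P0=I P1=M P2=I P3=I  mem[L1]=0
19. P3: load  L5  bus=[BusRd]  L5: P0=I P1=I P2=O P3=S  mem[L5]=70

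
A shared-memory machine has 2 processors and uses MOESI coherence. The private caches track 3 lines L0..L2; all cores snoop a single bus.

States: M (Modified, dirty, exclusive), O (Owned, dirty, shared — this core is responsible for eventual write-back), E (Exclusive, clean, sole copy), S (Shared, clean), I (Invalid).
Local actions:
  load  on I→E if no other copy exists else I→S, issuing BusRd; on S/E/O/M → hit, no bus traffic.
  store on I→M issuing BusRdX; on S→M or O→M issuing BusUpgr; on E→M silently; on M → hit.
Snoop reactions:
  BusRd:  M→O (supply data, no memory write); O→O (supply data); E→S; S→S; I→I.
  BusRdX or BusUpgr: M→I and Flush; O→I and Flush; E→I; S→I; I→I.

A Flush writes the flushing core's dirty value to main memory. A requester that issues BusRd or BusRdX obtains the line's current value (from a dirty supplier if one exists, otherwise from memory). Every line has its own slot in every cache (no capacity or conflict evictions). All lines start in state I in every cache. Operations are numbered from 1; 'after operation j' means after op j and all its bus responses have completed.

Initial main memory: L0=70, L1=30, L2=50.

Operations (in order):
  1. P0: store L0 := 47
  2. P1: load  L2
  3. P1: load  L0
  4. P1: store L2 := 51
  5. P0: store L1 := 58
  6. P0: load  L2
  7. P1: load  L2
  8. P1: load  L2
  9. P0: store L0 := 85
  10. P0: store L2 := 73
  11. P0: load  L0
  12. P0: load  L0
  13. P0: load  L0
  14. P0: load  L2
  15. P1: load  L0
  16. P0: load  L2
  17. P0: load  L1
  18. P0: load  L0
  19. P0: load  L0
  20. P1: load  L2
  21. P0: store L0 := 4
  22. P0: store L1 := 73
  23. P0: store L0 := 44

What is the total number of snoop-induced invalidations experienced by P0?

invalidations = 0

[1] P0: store L0 := 47 | P0:M(47), P1:I | bus: BusRdX
[2] P1: load  L2 | P0:I, P1:E(50) | bus: BusRd
[3] P1: load  L0 | P0:O(47), P1:S(47) | bus: BusRd
[4] P1: store L2 := 51 | P0:I, P1:M(51) | bus: none
[5] P0: store L1 := 58 | P0:M(58), P1:I | bus: BusRdX
[6] P0: load  L2 | P0:S(51), P1:O(51) | bus: BusRd
[7] P1: load  L2 | P0:S(51), P1:O(51) | bus: none
[8] P1: load  L2 | P0:S(51), P1:O(51) | bus: none
[9] P0: store L0 := 85 | P0:M(85), P1:I | bus: BusUpgr
[10] P0: store L2 := 73 | P0:M(73), P1:I | bus: BusUpgr,Flush
[11] P0: load  L0 | P0:M(85), P1:I | bus: none
[12] P0: load  L0 | P0:M(85), P1:I | bus: none
[13] P0: load  L0 | P0:M(85), P1:I | bus: none
[14] P0: load  L2 | P0:M(73), P1:I | bus: none
[15] P1: load  L0 | P0:O(85), P1:S(85) | bus: BusRd
[16] P0: load  L2 | P0:M(73), P1:I | bus: none
[17] P0: load  L1 | P0:M(58), P1:I | bus: none
[18] P0: load  L0 | P0:O(85), P1:S(85) | bus: none
[19] P0: load  L0 | P0:O(85), P1:S(85) | bus: none
[20] P1: load  L2 | P0:O(73), P1:S(73) | bus: BusRd
[21] P0: store L0 := 4 | P0:M(4), P1:I | bus: BusUpgr
[22] P0: store L1 := 73 | P0:M(73), P1:I | bus: none
[23] P0: store L0 := 44 | P0:M(44), P1:I | bus: none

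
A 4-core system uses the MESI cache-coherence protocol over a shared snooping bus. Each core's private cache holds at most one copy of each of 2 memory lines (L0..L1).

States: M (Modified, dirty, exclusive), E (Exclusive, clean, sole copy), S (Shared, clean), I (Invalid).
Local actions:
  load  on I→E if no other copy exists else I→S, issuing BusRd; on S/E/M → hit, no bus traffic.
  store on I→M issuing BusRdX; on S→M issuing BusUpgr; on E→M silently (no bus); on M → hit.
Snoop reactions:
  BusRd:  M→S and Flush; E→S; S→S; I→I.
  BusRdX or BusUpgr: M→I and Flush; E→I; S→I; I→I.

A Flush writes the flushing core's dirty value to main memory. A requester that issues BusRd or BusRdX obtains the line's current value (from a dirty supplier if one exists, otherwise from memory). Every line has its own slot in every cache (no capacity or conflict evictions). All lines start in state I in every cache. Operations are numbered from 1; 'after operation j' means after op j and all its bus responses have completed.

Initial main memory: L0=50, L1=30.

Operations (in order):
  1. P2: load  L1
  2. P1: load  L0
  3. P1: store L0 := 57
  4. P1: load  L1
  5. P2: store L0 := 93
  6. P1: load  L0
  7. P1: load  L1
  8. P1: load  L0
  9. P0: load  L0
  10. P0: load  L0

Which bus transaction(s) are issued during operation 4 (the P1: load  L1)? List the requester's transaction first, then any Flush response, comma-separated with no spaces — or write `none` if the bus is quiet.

bus = BusRd

[1] P2: load  L1 | P0:I, P1:I, P2:E(30), P3:I | bus: BusRd
[2] P1: load  L0 | P0:I, P1:E(50), P2:I, P3:I | bus: BusRd
[3] P1: store L0 := 57 | P0:I, P1:M(57), P2:I, P3:I | bus: none
[4] P1: load  L1 | P0:I, P1:S(30), P2:S(30), P3:I | bus: BusRd
[5] P2: store L0 := 93 | P0:I, P1:I, P2:M(93), P3:I | bus: BusRdX,Flush
[6] P1: load  L0 | P0:I, P1:S(93), P2:S(93), P3:I | bus: BusRd,Flush
[7] P1: load  L1 | P0:I, P1:S(30), P2:S(30), P3:I | bus: none
[8] P1: load  L0 | P0:I, P1:S(93), P2:S(93), P3:I | bus: none
[9] P0: load  L0 | P0:S(93), P1:S(93), P2:S(93), P3:I | bus: BusRd
[10] P0: load  L0 | P0:S(93), P1:S(93), P2:S(93), P3:I | bus: none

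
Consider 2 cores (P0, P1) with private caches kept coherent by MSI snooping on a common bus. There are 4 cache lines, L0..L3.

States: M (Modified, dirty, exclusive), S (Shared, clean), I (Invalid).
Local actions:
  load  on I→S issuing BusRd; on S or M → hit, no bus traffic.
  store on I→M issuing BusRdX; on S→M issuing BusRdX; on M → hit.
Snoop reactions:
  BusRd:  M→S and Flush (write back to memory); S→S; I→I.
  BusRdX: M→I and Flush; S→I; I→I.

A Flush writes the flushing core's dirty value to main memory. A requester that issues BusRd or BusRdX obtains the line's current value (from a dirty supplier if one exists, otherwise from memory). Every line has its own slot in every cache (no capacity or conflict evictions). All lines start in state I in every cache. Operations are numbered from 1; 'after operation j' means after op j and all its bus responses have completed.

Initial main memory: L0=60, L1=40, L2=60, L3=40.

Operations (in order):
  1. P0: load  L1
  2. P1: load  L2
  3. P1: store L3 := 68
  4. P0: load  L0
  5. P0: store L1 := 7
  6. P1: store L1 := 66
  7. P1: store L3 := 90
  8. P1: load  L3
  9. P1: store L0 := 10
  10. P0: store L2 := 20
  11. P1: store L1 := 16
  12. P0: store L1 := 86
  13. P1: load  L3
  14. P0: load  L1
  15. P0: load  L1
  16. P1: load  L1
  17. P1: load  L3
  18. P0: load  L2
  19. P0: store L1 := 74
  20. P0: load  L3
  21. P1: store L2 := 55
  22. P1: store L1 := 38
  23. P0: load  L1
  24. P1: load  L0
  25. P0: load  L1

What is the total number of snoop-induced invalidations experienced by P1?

invalidations = 3

step 1: P0: load  L1  ⟶  SI  (L1)  txn=BusRd  M[L1]=40
step 2: P1: load  L2  ⟶  IS  (L2)  txn=BusRd  M[L2]=60
step 3: P1: store L3 := 68  ⟶  IM  (L3)  txn=BusRdX  M[L3]=40
step 4: P0: load  L0  ⟶  SI  (L0)  txn=BusRd  M[L0]=60
step 5: P0: store L1 := 7  ⟶  MI  (L1)  txn=BusRdX  M[L1]=40
step 6: P1: store L1 := 66  ⟶  IM  (L1)  txn=BusRdX+Flush  M[L1]=7
step 7: P1: store L3 := 90  ⟶  IM  (L3)  txn=∅  M[L3]=40
step 8: P1: load  L3  ⟶  IM  (L3)  txn=∅  M[L3]=40
step 9: P1: store L0 := 10  ⟶  IM  (L0)  txn=BusRdX  M[L0]=60
step 10: P0: store L2 := 20  ⟶  MI  (L2)  txn=BusRdX  M[L2]=60
step 11: P1: store L1 := 16  ⟶  IM  (L1)  txn=∅  M[L1]=7
step 12: P0: store L1 := 86  ⟶  MI  (L1)  txn=BusRdX+Flush  M[L1]=16
step 13: P1: load  L3  ⟶  IM  (L3)  txn=∅  M[L3]=40
step 14: P0: load  L1  ⟶  MI  (L1)  txn=∅  M[L1]=16
step 15: P0: load  L1  ⟶  MI  (L1)  txn=∅  M[L1]=16
step 16: P1: load  L1  ⟶  SS  (L1)  txn=BusRd+Flush  M[L1]=86
step 17: P1: load  L3  ⟶  IM  (L3)  txn=∅  M[L3]=40
step 18: P0: load  L2  ⟶  MI  (L2)  txn=∅  M[L2]=60
step 19: P0: store L1 := 74  ⟶  MI  (L1)  txn=BusRdX  M[L1]=86
step 20: P0: load  L3  ⟶  SS  (L3)  txn=BusRd+Flush  M[L3]=90
step 21: P1: store L2 := 55  ⟶  IM  (L2)  txn=BusRdX+Flush  M[L2]=20
step 22: P1: store L1 := 38  ⟶  IM  (L1)  txn=BusRdX+Flush  M[L1]=74
step 23: P0: load  L1  ⟶  SS  (L1)  txn=BusRd+Flush  M[L1]=38
step 24: P1: load  L0  ⟶  IM  (L0)  txn=∅  M[L0]=60
step 25: P0: load  L1  ⟶  SS  (L1)  txn=∅  M[L1]=38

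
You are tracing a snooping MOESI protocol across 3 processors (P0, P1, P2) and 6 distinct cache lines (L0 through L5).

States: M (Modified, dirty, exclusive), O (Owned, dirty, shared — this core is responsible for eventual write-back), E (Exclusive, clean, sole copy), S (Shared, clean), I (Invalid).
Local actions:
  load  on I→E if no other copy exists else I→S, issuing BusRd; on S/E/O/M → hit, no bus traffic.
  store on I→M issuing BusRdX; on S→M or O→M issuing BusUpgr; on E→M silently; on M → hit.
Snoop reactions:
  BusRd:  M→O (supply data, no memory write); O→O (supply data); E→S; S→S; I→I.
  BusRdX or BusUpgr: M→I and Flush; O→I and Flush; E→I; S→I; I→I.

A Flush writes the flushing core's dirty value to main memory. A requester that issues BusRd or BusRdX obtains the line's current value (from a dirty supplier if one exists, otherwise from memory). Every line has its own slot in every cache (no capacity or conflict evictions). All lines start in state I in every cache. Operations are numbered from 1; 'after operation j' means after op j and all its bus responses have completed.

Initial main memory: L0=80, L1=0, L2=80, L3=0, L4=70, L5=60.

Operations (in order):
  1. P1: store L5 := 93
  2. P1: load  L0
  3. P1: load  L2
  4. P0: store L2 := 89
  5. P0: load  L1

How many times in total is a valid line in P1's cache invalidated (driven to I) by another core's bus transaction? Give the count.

1. P1: store L5 := 93  bus=[BusRdX]  L5: P0=I P1=M P2=I  mem[L5]=60
2. P1: load  L0  bus=[BusRd]  L0: P0=I P1=E P2=I  mem[L0]=80
3. P1: load  L2  bus=[BusRd]  L2: P0=I P1=E P2=I  mem[L2]=80
4. P0: store L2 := 89  bus=[BusRdX]  L2: P0=M P1=I P2=I  mem[L2]=80
5. P0: load  L1  bus=[BusRd]  L1: P0=E P1=I P2=I  mem[L1]=0

invalidations = 1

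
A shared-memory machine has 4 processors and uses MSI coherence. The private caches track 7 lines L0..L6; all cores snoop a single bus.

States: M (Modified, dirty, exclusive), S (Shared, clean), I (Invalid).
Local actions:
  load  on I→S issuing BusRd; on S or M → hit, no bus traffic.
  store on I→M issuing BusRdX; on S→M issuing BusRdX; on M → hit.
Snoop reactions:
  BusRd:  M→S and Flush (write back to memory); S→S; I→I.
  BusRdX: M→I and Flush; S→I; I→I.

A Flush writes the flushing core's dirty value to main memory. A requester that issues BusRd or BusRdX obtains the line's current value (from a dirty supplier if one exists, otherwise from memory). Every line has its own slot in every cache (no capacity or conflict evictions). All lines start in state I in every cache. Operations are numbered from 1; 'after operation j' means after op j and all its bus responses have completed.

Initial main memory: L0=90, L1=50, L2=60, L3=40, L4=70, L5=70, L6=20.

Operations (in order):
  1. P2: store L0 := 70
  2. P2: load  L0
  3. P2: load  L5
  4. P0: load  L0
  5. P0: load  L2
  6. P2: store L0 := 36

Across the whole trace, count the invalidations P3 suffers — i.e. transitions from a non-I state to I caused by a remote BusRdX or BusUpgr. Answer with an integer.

invalidations = 0

[1] P2: store L0 := 70 | P0:I, P1:I, P2:M(70), P3:I | bus: BusRdX
[2] P2: load  L0 | P0:I, P1:I, P2:M(70), P3:I | bus: none
[3] P2: load  L5 | P0:I, P1:I, P2:S(70), P3:I | bus: BusRd
[4] P0: load  L0 | P0:S(70), P1:I, P2:S(70), P3:I | bus: BusRd,Flush
[5] P0: load  L2 | P0:S(60), P1:I, P2:I, P3:I | bus: BusRd
[6] P2: store L0 := 36 | P0:I, P1:I, P2:M(36), P3:I | bus: BusRdX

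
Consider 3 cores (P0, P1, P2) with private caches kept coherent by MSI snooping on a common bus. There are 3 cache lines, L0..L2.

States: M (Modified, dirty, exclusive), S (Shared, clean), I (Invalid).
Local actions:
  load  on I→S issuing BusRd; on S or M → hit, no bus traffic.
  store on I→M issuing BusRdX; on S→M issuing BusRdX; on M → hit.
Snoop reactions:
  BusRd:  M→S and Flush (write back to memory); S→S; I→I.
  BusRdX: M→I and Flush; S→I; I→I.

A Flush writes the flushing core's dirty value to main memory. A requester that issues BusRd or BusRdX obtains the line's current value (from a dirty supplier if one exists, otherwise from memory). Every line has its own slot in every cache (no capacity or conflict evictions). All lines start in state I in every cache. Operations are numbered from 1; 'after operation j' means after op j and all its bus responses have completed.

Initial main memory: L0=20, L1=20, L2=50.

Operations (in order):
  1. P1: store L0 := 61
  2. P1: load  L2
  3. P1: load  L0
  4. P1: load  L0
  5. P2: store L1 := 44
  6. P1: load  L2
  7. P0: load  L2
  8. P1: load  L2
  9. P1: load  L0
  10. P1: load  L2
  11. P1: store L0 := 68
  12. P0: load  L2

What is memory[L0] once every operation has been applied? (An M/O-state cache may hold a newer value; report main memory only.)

step 1: P1: store L0 := 61  ⟶  IMI  (L0)  txn=BusRdX  M[L0]=20
step 2: P1: load  L2  ⟶  ISI  (L2)  txn=BusRd  M[L2]=50
step 3: P1: load  L0  ⟶  IMI  (L0)  txn=∅  M[L0]=20
step 4: P1: load  L0  ⟶  IMI  (L0)  txn=∅  M[L0]=20
step 5: P2: store L1 := 44  ⟶  IIM  (L1)  txn=BusRdX  M[L1]=20
step 6: P1: load  L2  ⟶  ISI  (L2)  txn=∅  M[L2]=50
step 7: P0: load  L2  ⟶  SSI  (L2)  txn=BusRd  M[L2]=50
step 8: P1: load  L2  ⟶  SSI  (L2)  txn=∅  M[L2]=50
step 9: P1: load  L0  ⟶  IMI  (L0)  txn=∅  M[L0]=20
step 10: P1: load  L2  ⟶  SSI  (L2)  txn=∅  M[L2]=50
step 11: P1: store L0 := 68  ⟶  IMI  (L0)  txn=∅  M[L0]=20
step 12: P0: load  L2  ⟶  SSI  (L2)  txn=∅  M[L2]=50

memory[L0] = 20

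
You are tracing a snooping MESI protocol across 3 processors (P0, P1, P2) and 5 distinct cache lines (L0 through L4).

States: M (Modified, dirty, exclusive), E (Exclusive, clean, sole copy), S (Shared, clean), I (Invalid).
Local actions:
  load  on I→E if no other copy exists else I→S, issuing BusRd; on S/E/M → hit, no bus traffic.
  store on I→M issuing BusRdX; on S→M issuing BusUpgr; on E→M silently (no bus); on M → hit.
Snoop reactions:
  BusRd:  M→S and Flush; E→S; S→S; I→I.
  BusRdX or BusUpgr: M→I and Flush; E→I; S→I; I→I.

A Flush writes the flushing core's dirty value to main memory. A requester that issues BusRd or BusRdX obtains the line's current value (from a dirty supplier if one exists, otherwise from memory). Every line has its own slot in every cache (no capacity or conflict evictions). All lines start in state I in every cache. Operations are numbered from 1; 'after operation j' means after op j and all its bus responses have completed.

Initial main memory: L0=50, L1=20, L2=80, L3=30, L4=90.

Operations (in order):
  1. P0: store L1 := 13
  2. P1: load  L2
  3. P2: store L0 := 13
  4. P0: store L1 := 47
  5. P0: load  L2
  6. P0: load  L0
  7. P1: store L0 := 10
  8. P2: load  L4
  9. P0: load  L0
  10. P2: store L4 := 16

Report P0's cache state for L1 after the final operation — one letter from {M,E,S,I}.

  op1 P0: store L1 := 13 → M/I/I on L1; bus BusRdX; mem=20
  op2 P1: load  L2 → I/E/I on L2; bus BusRd; mem=80
  op3 P2: store L0 := 13 → I/I/M on L0; bus BusRdX; mem=50
  op4 P0: store L1 := 47 → M/I/I on L1; bus (none); mem=20
  op5 P0: load  L2 → S/S/I on L2; bus BusRd; mem=80
  op6 P0: load  L0 → S/I/S on L0; bus BusRd Flush; mem=13
  op7 P1: store L0 := 10 → I/M/I on L0; bus BusRdX; mem=13
  op8 P2: load  L4 → I/I/E on L4; bus BusRd; mem=90
  op9 P0: load  L0 → S/S/I on L0; bus BusRd Flush; mem=10
  op10 P2: store L4 := 16 → I/I/M on L4; bus (none); mem=90

state = M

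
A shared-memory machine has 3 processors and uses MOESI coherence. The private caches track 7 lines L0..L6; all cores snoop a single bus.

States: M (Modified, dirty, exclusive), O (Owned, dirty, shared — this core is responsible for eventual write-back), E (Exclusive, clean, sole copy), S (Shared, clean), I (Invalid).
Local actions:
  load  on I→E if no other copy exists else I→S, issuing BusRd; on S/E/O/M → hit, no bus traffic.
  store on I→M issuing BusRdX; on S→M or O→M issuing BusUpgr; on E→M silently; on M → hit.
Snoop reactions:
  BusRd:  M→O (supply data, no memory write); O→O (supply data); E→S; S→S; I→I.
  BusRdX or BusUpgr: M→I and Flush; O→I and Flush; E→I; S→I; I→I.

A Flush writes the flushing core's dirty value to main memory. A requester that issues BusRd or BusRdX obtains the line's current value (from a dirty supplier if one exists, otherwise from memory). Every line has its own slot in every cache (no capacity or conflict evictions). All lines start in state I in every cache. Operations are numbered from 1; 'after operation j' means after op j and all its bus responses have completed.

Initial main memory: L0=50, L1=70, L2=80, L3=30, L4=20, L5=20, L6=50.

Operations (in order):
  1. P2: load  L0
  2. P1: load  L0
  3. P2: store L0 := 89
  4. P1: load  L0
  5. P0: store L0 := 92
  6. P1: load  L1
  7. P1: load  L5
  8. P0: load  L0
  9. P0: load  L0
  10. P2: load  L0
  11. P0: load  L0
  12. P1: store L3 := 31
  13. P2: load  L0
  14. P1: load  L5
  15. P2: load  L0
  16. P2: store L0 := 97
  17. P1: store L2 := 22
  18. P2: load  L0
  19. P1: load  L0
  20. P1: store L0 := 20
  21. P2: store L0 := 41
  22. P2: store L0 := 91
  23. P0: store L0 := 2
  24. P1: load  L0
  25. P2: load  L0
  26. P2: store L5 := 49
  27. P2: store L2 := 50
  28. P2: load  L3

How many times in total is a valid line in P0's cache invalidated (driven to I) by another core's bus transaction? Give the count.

step 1: P2: load  L0  ⟶  IIE  (L0)  txn=BusRd  M[L0]=50
step 2: P1: load  L0  ⟶  ISS  (L0)  txn=BusRd  M[L0]=50
step 3: P2: store L0 := 89  ⟶  IIM  (L0)  txn=BusUpgr  M[L0]=50
step 4: P1: load  L0  ⟶  ISO  (L0)  txn=BusRd  M[L0]=50
step 5: P0: store L0 := 92  ⟶  MII  (L0)  txn=BusRdX+Flush  M[L0]=89
step 6: P1: load  L1  ⟶  IEI  (L1)  txn=BusRd  M[L1]=70
step 7: P1: load  L5  ⟶  IEI  (L5)  txn=BusRd  M[L5]=20
step 8: P0: load  L0  ⟶  MII  (L0)  txn=∅  M[L0]=89
step 9: P0: load  L0  ⟶  MII  (L0)  txn=∅  M[L0]=89
step 10: P2: load  L0  ⟶  OIS  (L0)  txn=BusRd  M[L0]=89
step 11: P0: load  L0  ⟶  OIS  (L0)  txn=∅  M[L0]=89
step 12: P1: store L3 := 31  ⟶  IMI  (L3)  txn=BusRdX  M[L3]=30
step 13: P2: load  L0  ⟶  OIS  (L0)  txn=∅  M[L0]=89
step 14: P1: load  L5  ⟶  IEI  (L5)  txn=∅  M[L5]=20
step 15: P2: load  L0  ⟶  OIS  (L0)  txn=∅  M[L0]=89
step 16: P2: store L0 := 97  ⟶  IIM  (L0)  txn=BusUpgr+Flush  M[L0]=92
step 17: P1: store L2 := 22  ⟶  IMI  (L2)  txn=BusRdX  M[L2]=80
step 18: P2: load  L0  ⟶  IIM  (L0)  txn=∅  M[L0]=92
step 19: P1: load  L0  ⟶  ISO  (L0)  txn=BusRd  M[L0]=92
step 20: P1: store L0 := 20  ⟶  IMI  (L0)  txn=BusUpgr+Flush  M[L0]=97
step 21: P2: store L0 := 41  ⟶  IIM  (L0)  txn=BusRdX+Flush  M[L0]=20
step 22: P2: store L0 := 91  ⟶  IIM  (L0)  txn=∅  M[L0]=20
step 23: P0: store L0 := 2  ⟶  MII  (L0)  txn=BusRdX+Flush  M[L0]=91
step 24: P1: load  L0  ⟶  OSI  (L0)  txn=BusRd  M[L0]=91
step 25: P2: load  L0  ⟶  OSS  (L0)  txn=BusRd  M[L0]=91
step 26: P2: store L5 := 49  ⟶  IIM  (L5)  txn=BusRdX  M[L5]=20
step 27: P2: store L2 := 50  ⟶  IIM  (L2)  txn=BusRdX+Flush  M[L2]=22
step 28: P2: load  L3  ⟶  IOS  (L3)  txn=BusRd  M[L3]=30

invalidations = 1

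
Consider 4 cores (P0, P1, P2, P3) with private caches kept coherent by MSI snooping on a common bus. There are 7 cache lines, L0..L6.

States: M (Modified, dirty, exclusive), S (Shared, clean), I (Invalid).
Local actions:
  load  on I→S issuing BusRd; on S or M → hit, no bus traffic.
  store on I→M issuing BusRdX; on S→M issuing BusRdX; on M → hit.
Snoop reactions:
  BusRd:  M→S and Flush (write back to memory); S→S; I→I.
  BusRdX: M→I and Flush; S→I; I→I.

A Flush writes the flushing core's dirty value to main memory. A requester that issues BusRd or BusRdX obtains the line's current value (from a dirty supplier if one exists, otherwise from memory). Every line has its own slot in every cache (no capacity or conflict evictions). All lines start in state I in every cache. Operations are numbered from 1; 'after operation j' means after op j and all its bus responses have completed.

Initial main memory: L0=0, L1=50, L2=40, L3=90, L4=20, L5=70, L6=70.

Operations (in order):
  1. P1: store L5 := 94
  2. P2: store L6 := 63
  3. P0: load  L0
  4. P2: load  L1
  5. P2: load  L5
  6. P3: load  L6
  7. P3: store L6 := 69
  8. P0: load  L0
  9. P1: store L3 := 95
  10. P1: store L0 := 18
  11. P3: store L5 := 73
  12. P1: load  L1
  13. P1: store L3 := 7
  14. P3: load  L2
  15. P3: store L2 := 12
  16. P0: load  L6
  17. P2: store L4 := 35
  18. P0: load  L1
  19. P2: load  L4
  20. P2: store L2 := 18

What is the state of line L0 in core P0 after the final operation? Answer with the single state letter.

state = I

  op1 P1: store L5 := 94 → I/M/I/I on L5; bus BusRdX; mem=70
  op2 P2: store L6 := 63 → I/I/M/I on L6; bus BusRdX; mem=70
  op3 P0: load  L0 → S/I/I/I on L0; bus BusRd; mem=0
  op4 P2: load  L1 → I/I/S/I on L1; bus BusRd; mem=50
  op5 P2: load  L5 → I/S/S/I on L5; bus BusRd Flush; mem=94
  op6 P3: load  L6 → I/I/S/S on L6; bus BusRd Flush; mem=63
  op7 P3: store L6 := 69 → I/I/I/M on L6; bus BusRdX; mem=63
  op8 P0: load  L0 → S/I/I/I on L0; bus (none); mem=0
  op9 P1: store L3 := 95 → I/M/I/I on L3; bus BusRdX; mem=90
  op10 P1: store L0 := 18 → I/M/I/I on L0; bus BusRdX; mem=0
  op11 P3: store L5 := 73 → I/I/I/M on L5; bus BusRdX; mem=94
  op12 P1: load  L1 → I/S/S/I on L1; bus BusRd; mem=50
  op13 P1: store L3 := 7 → I/M/I/I on L3; bus (none); mem=90
  op14 P3: load  L2 → I/I/I/S on L2; bus BusRd; mem=40
  op15 P3: store L2 := 12 → I/I/I/M on L2; bus BusRdX; mem=40
  op16 P0: load  L6 → S/I/I/S on L6; bus BusRd Flush; mem=69
  op17 P2: store L4 := 35 → I/I/M/I on L4; bus BusRdX; mem=20
  op18 P0: load  L1 → S/S/S/I on L1; bus BusRd; mem=50
  op19 P2: load  L4 → I/I/M/I on L4; bus (none); mem=20
  op20 P2: store L2 := 18 → I/I/M/I on L2; bus BusRdX Flush; mem=12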